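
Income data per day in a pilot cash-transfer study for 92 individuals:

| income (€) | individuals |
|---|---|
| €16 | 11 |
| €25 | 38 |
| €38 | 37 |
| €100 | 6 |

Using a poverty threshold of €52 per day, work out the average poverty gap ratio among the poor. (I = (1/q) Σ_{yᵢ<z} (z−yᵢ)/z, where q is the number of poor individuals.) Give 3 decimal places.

0.434

Incomes under z: 11×€16, 38×€25, 37×€38 (q = 86 of N = 92).
Shortfall ratios (z−y)/z: 0.6923 (×11), 0.5192 (×38), 0.2692 (×37); sum = 37.307692.
I averages over the q = 86 poor units only: 37.307692 / 86 = 0.434.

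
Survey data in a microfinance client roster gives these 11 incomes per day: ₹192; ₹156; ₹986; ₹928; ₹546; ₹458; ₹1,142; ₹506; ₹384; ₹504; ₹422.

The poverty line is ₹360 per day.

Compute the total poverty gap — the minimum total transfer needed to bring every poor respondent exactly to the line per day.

Below z: ₹156, ₹192 (q = 2 of N = 11).
Individual gaps: 360−156 = 204; 360−192 = 168.
Aggregate gap = ₹372.

₹372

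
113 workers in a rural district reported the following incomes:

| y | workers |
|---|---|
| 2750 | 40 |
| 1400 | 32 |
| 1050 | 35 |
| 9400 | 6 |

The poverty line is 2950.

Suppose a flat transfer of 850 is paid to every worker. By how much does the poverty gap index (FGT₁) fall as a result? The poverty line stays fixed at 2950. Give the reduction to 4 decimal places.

0.1948

Before: below the line — 35×1050, 32×1400, 40×2750; poverty gap index (FGT₁) = 0.372281.
After the 850 transfer: below the line — 35×1900, 32×2250; poverty gap index (FGT₁) = 0.177441.
Reduction = 0.372281 − 0.177441 = 0.1948.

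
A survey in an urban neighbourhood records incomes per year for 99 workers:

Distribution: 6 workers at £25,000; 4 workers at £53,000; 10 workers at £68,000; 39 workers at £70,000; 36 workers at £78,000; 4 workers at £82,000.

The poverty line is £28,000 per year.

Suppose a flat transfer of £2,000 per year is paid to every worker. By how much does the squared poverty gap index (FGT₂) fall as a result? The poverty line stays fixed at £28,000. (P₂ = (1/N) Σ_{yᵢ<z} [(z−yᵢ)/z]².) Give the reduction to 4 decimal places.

0.0006

Before: below the line — 6×£25,000; squared poverty gap index (FGT₂) = 0.000696.
After the £2,000 transfer: below the line — 6×£27,000; squared poverty gap index (FGT₂) = 0.000077.
Reduction = 0.000696 − 0.000077 = 0.0006.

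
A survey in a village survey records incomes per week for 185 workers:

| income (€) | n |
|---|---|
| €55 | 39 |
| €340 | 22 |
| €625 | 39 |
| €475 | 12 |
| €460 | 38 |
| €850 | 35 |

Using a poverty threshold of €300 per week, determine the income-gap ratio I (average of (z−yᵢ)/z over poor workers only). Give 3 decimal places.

Below z: 39×€55 (q = 39 of N = 185).
Shortfall ratios (z−y)/z: 0.8167 (×39); sum = 31.850000.
The income-gap ratio divides by q (the poor only): 31.850000 / 39 = 0.817.

0.817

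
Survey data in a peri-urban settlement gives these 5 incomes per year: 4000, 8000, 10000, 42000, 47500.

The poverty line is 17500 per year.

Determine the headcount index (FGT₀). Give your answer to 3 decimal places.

0.600

3 of the 5 families have income below 17500.
H = 3/5 = 0.600.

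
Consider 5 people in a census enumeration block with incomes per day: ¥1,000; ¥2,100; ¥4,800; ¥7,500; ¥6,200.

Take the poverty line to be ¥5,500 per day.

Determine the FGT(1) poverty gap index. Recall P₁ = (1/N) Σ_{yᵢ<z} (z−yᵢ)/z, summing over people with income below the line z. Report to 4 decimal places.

Below z: ¥1,000, ¥2,100, ¥4,800 (q = 3 of N = 5).
Normalized shortfalls: (5500−1000)/5500 = 0.8182; (5500−2100)/5500 = 0.6182; (5500−4800)/5500 = 0.1273.
Sum of shortfalls = 1.563636; P₁ averages over all N: 1.563636 / 5 = 0.3127.

0.3127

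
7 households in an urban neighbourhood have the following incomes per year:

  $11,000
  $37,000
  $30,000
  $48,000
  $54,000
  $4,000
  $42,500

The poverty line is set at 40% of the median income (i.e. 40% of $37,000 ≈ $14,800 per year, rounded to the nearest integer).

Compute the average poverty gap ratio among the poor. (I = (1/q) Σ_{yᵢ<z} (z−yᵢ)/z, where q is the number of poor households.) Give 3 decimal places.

Incomes under z: $4,000, $11,000 (q = 2 of N = 7).
Relative gaps: 0.7297, 0.2568; sum = 0.986486.
I averages over the q = 2 poor units only: 0.986486 / 2 = 0.493.

0.493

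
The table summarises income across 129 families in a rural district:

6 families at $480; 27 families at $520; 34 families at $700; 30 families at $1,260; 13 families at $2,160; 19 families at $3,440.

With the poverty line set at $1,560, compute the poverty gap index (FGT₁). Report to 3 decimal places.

0.362

Below z: 6×$480, 27×$520, 34×$700, 30×$1,260 (q = 97 of N = 129).
Gap ratios (z−y)/z: (1560−480)/1560 = 0.6923 (×6); (1560−520)/1560 = 0.6667 (×27); (1560−700)/1560 = 0.5513 (×34); (1560−1260)/1560 = 0.1923 (×30).
Σ = 46.666667. Dividing by the full population N = 129 gives P₁ = 0.362.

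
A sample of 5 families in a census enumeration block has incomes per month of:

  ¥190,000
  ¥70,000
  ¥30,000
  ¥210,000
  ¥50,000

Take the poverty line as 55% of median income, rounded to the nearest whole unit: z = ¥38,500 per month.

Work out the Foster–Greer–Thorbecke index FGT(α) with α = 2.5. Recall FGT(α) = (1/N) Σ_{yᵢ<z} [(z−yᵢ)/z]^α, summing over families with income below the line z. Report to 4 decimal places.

0.0046

Below z: ¥30,000 (q = 1 of N = 5).
Gap ratios (z−y)/z: (38500−30000)/38500 = 0.2208.
Raised to α = 2.5: 0.02290.
Sum = 0.022903; FGT(2.5) = 0.022903 / 5 = 0.0046.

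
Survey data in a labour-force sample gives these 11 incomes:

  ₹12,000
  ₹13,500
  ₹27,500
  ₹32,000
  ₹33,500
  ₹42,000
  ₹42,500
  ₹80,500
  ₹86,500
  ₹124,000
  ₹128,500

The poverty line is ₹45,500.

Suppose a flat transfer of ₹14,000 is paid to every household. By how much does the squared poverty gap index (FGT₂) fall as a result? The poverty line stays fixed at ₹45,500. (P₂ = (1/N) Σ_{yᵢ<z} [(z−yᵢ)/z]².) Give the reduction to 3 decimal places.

0.092

Before: below the line — ₹12,000, ₹13,500, ₹27,500, ₹32,000, ₹33,500, ₹42,000, ₹42,500; squared poverty gap index (FGT₂) = 0.12373.
After the ₹14,000 transfer: below the line — ₹26,000, ₹27,500, ₹41,500; squared poverty gap index (FGT₂) = 0.03163.
Reduction = 0.12373 − 0.03163 = 0.092.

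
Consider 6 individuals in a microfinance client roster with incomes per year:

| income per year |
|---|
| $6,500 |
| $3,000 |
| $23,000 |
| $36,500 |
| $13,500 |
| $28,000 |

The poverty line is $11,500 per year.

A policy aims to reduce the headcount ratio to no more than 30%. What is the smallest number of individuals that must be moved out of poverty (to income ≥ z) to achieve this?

Currently q = 2 of N = 6 are below the line (H = 0.333).
A headcount ratio of at most 30% allows at most ⌊0.30 × 6⌋ = 1 poor individuals.
So at least 2 − 1 = 1 must be lifted.

1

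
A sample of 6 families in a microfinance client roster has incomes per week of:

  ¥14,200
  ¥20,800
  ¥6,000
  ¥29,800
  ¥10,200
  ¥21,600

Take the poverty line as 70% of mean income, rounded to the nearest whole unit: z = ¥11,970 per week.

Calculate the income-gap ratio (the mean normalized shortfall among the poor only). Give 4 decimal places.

0.3233

Below the line: ¥6,000, ¥10,200 (q = 2 of N = 6).
Shortfall ratios (z−y)/z: 0.4987, 0.1479; sum = 0.646617.
The income-gap ratio divides by q (the poor only): 0.646617 / 2 = 0.3233.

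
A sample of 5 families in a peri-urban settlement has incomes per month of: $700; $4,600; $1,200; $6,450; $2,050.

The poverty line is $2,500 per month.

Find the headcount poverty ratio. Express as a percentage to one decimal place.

3 of the 5 families have income below $2,500.
H = 3/5 = 60.0%.

60.0%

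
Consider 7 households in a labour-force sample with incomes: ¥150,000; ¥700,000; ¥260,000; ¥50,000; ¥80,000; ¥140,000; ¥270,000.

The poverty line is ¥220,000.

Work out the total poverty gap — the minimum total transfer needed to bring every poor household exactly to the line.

¥460,000

Poor units: ¥50,000, ¥80,000, ¥140,000, ¥150,000 (q = 4 of N = 7).
Individual gaps: 220000−50000 = 170000; 220000−80000 = 140000; 220000−140000 = 80000; 220000−150000 = 70000.
Aggregate gap = ¥460,000.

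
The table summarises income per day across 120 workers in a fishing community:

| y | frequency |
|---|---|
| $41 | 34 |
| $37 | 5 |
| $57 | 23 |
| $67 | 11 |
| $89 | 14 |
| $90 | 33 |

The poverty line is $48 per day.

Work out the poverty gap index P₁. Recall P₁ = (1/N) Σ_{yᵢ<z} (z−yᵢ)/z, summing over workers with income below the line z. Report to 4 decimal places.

Below the line: 5×$37, 34×$41 (q = 39 of N = 120).
Relative gaps: (48−37)/48 = 0.2292 (×5); (48−41)/48 = 0.1458 (×34).
Sum of shortfalls = 6.104167; P₁ averages over all N: 6.104167 / 120 = 0.0509.

0.0509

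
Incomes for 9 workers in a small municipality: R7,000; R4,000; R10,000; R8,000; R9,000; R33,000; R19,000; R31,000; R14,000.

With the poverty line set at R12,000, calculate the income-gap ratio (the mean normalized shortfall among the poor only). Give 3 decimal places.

Below z: R4,000, R7,000, R8,000, R9,000, R10,000 (q = 5 of N = 9).
Shortfall ratios (z−y)/z: 0.6667, 0.4167, 0.3333, 0.2500, 0.1667; sum = 1.833333.
The income-gap ratio divides by q (the poor only): 1.833333 / 5 = 0.367.

0.367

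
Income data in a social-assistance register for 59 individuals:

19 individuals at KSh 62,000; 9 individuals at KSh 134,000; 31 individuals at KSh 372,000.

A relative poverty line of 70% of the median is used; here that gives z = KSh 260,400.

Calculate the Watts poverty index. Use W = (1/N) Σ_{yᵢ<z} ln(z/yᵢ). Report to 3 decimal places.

0.563

Incomes under z: 19×KSh 62,000, 9×KSh 134,000 (q = 28 of N = 59).
ln(z/y) terms: ln(260400/62000) = 1.4351 (×19); ln(260400/134000) = 0.6644 (×9).
W = 33.246018 / 59 = 0.563.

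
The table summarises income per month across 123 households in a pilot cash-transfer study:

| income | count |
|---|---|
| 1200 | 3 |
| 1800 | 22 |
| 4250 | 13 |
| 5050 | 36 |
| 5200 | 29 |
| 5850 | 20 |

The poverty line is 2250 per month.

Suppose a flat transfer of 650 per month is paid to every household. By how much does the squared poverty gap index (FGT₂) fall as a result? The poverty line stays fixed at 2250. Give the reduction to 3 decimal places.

0.012

Before: below the line — 3×1200, 22×1800; squared poverty gap index (FGT₂) = 0.01247.
After the 650 transfer: below the line — 3×1850; squared poverty gap index (FGT₂) = 0.00077.
Reduction = 0.01247 − 0.00077 = 0.012.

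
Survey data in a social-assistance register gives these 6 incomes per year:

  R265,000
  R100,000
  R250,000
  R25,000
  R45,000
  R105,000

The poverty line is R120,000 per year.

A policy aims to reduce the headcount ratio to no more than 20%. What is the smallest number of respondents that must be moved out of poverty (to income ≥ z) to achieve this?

3

Currently q = 4 of N = 6 are below the line (H = 0.667).
A headcount ratio of at most 20% allows at most ⌊0.20 × 6⌋ = 1 poor respondents.
So at least 4 − 1 = 3 must be lifted.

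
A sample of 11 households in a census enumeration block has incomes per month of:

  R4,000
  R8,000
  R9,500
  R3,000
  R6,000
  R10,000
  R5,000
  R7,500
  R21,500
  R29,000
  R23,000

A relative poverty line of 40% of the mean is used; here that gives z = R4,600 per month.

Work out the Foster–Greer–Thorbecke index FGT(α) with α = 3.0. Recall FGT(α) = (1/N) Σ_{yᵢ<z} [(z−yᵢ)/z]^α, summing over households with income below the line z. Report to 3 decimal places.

Incomes under z: R3,000, R4,000 (q = 2 of N = 11).
Gap ratios (z−y)/z: (4600−3000)/4600 = 0.3478; (4600−4000)/4600 = 0.1304.
Raised to α = 3.0: 0.04208; 0.00222.
Sum = 0.044300; FGT(3.0) = 0.044300 / 11 = 0.004.

0.004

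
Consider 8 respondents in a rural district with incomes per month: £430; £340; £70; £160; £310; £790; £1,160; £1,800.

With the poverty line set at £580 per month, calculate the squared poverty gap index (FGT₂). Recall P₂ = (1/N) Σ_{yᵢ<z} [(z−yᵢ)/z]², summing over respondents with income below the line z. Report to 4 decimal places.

Below the line: £70, £160, £310, £340, £430 (q = 5 of N = 8).
Relative gaps: (580−70)/580 = 0.8793; (580−160)/580 = 0.7241; (580−310)/580 = 0.4655; (580−340)/580 = 0.4138; (580−430)/580 = 0.2586.
Squared: 0.7732; 0.5244; 0.2167; 0.1712; 0.0669.
Sum = 1.752378; P₂ = 1.752378 / 8 = 0.2190.

0.2190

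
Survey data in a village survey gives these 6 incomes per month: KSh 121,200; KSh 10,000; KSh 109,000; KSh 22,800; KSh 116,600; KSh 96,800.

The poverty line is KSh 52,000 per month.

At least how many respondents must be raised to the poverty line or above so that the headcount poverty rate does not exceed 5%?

2

2 of the 6 respondents are poor, so H = 2/6 = 0.333.
A headcount ratio of at most 5% allows at most ⌊0.05 × 6⌋ = 0 poor respondents.
So at least 2 − 0 = 2 must be lifted.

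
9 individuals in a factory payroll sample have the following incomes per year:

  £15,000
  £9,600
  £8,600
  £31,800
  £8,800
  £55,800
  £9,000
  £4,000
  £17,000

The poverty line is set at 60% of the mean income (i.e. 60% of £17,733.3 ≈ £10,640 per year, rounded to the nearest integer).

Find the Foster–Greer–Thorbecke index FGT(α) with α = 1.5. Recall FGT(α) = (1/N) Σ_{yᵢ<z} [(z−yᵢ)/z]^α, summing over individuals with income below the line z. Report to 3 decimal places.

Below z: £4,000, £8,600, £8,800, £9,000, £9,600 (q = 5 of N = 9).
Shortfall ratios: (10640−4000)/10640 = 0.6241; (10640−8600)/10640 = 0.1917; (10640−8800)/10640 = 0.1729; (10640−9000)/10640 = 0.1541; (10640−9600)/10640 = 0.0977.
Raised to α = 1.5: 0.49299; 0.08395; 0.07191; 0.06051; 0.03056.
Sum = 0.739931; FGT(1.5) = 0.739931 / 9 = 0.082.

0.082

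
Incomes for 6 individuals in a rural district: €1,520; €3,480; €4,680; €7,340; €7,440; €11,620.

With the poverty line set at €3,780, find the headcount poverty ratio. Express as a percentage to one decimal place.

33.3%

2 of the 6 individuals have income below €3,780.
H = 2/6 = 33.3%.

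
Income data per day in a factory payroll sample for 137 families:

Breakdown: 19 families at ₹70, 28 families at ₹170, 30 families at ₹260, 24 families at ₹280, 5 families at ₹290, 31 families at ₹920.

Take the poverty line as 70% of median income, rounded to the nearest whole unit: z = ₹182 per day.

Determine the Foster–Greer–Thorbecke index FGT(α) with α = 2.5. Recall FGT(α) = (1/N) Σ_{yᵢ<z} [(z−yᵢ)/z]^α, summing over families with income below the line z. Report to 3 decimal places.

Below z: 19×₹70, 28×₹170 (q = 47 of N = 137).
Shortfall ratios: (182−70)/182 = 0.6154 (×19); (182−170)/182 = 0.0659 (×28).
Raised to α = 2.5: 0.29708 (×19); 0.00112 (×28).
Sum = 5.675687; FGT(2.5) = 5.675687 / 137 = 0.041.

0.041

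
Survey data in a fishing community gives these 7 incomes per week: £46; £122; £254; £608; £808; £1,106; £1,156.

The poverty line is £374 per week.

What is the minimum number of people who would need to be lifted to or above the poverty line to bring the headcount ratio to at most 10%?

3

Currently q = 3 of N = 7 are below the line (H = 0.429).
A headcount ratio of at most 10% allows at most ⌊0.10 × 7⌋ = 0 poor people.
So at least 3 − 0 = 3 must be lifted.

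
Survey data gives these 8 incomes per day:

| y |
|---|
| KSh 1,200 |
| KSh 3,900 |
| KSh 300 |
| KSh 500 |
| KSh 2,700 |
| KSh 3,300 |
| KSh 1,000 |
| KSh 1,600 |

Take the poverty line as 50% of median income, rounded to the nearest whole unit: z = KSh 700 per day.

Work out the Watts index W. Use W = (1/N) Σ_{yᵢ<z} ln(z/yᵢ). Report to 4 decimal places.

0.1480

Below the line: KSh 300, KSh 500 (q = 2 of N = 8).
Log gaps: ln(700/300) = 0.8473; ln(700/500) = 0.3365.
W = 1.183770 / 8 = 0.1480.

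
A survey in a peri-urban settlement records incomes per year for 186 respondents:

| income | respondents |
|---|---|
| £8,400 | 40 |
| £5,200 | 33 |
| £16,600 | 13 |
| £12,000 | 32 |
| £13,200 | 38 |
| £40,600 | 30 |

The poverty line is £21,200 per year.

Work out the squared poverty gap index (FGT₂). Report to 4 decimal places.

Incomes under z: 33×£5,200, 40×£8,400, 32×£12,000, 38×£13,200, 13×£16,600 (q = 156 of N = 186).
Shortfall ratios: (21200−5200)/21200 = 0.7547 (×33); (21200−8400)/21200 = 0.6038 (×40); (21200−12000)/21200 = 0.4340 (×32); (21200−13200)/21200 = 0.3774 (×38); (21200−16600)/21200 = 0.2170 (×13).
Squared: 0.5696 (×33); 0.3645 (×40); 0.1883 (×32); 0.1424 (×38); 0.0471 (×13).
Sum = 45.427999; P₂ = 45.427999 / 186 = 0.2442.

0.2442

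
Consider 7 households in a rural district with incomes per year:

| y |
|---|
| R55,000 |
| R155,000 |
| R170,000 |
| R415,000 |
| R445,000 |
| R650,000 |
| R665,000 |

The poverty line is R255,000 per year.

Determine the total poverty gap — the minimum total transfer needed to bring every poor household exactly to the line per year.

R385,000

Below the line: R55,000, R155,000, R170,000 (q = 3 of N = 7).
Individual gaps: 255000−55000 = 200000; 255000−155000 = 100000; 255000−170000 = 85000.
Aggregate gap = R385,000.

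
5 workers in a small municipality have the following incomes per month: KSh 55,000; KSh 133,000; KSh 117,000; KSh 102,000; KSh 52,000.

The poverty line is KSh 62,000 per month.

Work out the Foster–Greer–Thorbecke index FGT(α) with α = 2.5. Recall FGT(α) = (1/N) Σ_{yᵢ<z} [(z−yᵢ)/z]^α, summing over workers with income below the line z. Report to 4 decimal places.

0.0029

Below z: KSh 52,000, KSh 55,000 (q = 2 of N = 5).
Shortfall ratios: (62000−52000)/62000 = 0.1613; (62000−55000)/62000 = 0.1129.
Raised to α = 2.5: 0.01045; 0.00428.
Sum = 0.014731; FGT(2.5) = 0.014731 / 5 = 0.0029.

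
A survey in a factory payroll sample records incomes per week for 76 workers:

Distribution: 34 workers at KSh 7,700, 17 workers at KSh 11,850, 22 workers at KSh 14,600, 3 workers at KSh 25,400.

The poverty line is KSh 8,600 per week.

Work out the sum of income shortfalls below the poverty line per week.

Incomes under z: 34×KSh 7,700 (q = 34 of N = 76).
Individual gaps: 34×(8600−7700) = 30600.
Aggregate gap = KSh 30,600.

KSh 30,600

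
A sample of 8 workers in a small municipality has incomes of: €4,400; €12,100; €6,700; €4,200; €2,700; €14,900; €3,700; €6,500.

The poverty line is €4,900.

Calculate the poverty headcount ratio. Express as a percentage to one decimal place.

4 of the 8 workers have income below €4,900.
H = 4/8 = 50.0%.

50.0%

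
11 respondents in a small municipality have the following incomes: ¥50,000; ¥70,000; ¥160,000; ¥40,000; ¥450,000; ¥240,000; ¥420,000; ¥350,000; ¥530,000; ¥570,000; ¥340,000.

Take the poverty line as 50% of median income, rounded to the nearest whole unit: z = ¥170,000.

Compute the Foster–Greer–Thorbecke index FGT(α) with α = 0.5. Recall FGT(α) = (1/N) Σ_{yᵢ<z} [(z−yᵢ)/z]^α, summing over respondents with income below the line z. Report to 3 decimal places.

Below the line: ¥40,000, ¥50,000, ¥70,000, ¥160,000 (q = 4 of N = 11).
Shortfall ratios: (170000−40000)/170000 = 0.7647; (170000−50000)/170000 = 0.7059; (170000−70000)/170000 = 0.5882; (170000−160000)/170000 = 0.0588.
Raised to α = 0.5: 0.87447; 0.84017; 0.76696; 0.24254.
Sum = 2.724143; FGT(0.5) = 2.724143 / 11 = 0.248.

0.248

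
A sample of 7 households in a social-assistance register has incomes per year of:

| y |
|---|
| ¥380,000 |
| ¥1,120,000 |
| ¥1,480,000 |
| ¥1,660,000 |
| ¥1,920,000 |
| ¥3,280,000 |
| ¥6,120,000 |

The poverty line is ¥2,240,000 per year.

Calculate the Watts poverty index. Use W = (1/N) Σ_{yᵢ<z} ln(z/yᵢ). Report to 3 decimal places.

Below z: ¥380,000, ¥1,120,000, ¥1,480,000, ¥1,660,000, ¥1,920,000 (q = 5 of N = 7).
Log gaps: ln(2240000/380000) = 1.7741; ln(2240000/1120000) = 0.6931; ln(2240000/1480000) = 0.4144; ln(2240000/1660000) = 0.2997; ln(2240000/1920000) = 0.1542.
W = 3.335450 / 7 = 0.476.

0.476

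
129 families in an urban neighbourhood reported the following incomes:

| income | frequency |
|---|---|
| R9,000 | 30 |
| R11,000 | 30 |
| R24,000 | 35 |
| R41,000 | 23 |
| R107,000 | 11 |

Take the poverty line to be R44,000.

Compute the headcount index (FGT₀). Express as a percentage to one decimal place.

91.5%

118 of the 129 families have income below R44,000.
H = 118/129 = 91.5%.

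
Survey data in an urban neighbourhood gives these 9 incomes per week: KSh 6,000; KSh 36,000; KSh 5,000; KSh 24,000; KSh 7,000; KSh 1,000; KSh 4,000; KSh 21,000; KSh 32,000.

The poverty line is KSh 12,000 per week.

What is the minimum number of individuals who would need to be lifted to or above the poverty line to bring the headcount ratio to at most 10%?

Currently q = 5 of N = 9 are below the line (H = 0.556).
A headcount ratio of at most 10% allows at most ⌊0.10 × 9⌋ = 0 poor individuals.
So at least 5 − 0 = 5 must be lifted.

5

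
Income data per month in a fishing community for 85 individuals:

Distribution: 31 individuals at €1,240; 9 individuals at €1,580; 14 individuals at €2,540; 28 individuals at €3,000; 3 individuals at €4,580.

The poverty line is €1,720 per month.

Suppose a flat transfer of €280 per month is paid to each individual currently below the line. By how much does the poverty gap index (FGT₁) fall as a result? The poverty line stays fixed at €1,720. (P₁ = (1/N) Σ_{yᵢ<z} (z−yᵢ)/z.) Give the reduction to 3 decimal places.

0.068

Before: below the line — 31×€1,240, 9×€1,580; poverty gap index (FGT₁) = 0.11040.
After the €280 transfer: below the line — 31×€1,520; poverty gap index (FGT₁) = 0.04241.
Reduction = 0.11040 − 0.04241 = 0.068.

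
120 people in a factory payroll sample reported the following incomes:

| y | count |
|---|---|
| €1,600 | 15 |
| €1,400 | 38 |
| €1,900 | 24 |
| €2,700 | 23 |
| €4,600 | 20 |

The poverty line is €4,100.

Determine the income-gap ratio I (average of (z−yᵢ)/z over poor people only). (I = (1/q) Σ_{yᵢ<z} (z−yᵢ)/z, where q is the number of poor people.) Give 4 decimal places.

Poor units: 38×€1,400, 15×€1,600, 24×€1,900, 23×€2,700 (q = 100 of N = 120).
Shortfall ratios (z−y)/z: 0.6585 (×38), 0.6098 (×15), 0.5366 (×24), 0.3415 (×23); sum = 54.902439.
The income-gap ratio divides by q (the poor only): 54.902439 / 100 = 0.5490.

0.5490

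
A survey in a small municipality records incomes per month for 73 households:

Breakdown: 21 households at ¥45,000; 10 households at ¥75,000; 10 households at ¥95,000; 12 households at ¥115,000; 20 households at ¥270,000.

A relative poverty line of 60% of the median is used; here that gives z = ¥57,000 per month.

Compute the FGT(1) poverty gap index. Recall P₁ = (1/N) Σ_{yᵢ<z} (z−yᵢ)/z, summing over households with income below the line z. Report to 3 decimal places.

0.061

Below the line: 21×¥45,000 (q = 21 of N = 73).
Shortfall ratios: (57000−45000)/57000 = 0.2105 (×21).
Σ = 4.421053. Dividing by the full population N = 73 gives P₁ = 0.061.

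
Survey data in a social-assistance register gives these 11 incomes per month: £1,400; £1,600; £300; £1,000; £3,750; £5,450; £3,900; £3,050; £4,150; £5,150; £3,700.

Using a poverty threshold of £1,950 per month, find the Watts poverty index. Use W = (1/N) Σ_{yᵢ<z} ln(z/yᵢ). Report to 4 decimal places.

Below the line: £300, £1,000, £1,400, £1,600 (q = 4 of N = 11).
Log shortfalls: ln(1950/300) = 1.8718; ln(1950/1000) = 0.6678; ln(1950/1400) = 0.3314; ln(1950/1600) = 0.1978.
W = 3.068814 / 11 = 0.2790.

0.2790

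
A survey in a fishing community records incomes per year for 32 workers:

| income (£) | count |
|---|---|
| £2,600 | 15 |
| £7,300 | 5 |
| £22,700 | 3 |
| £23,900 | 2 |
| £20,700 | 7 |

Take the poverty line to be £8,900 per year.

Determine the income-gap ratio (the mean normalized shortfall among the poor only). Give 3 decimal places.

Below the line: 15×£2,600, 5×£7,300 (q = 20 of N = 32).
Shortfall ratios (z−y)/z: 0.7079 (×15), 0.1798 (×5); sum = 11.516854.
I averages over the q = 20 poor units only: 11.516854 / 20 = 0.576.

0.576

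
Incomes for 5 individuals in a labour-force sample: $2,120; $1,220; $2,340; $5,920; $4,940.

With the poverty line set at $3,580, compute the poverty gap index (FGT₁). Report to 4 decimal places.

Poor units: $1,220, $2,120, $2,340 (q = 3 of N = 5).
Shortfall ratios: (3580−1220)/3580 = 0.6592; (3580−2120)/3580 = 0.4078; (3580−2340)/3580 = 0.3464.
Σ = 1.413408. Dividing by the full population N = 5 gives P₁ = 0.2827.

0.2827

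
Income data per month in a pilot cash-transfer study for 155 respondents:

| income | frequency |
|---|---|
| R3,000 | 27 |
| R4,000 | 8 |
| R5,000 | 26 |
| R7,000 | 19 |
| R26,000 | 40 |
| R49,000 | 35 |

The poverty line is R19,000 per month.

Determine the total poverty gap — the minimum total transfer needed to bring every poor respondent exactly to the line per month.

Below z: 27×R3,000, 8×R4,000, 26×R5,000, 19×R7,000 (q = 80 of N = 155).
Individual gaps: 27×(19000−3000) = 432000; 8×(19000−4000) = 120000; 26×(19000−5000) = 364000; 19×(19000−7000) = 228000.
Aggregate gap = R1,144,000.

R1,144,000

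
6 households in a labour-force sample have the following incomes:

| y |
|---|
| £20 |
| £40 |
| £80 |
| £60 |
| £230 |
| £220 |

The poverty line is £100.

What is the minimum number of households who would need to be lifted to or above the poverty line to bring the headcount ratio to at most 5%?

4

Currently q = 4 of N = 6 are below the line (H = 0.667).
A headcount ratio of at most 5% allows at most ⌊0.05 × 6⌋ = 0 poor households.
So at least 4 − 0 = 4 must be lifted.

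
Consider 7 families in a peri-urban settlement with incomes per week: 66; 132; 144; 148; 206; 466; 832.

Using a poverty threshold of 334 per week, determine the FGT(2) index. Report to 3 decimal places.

0.256

Below the line: 66, 132, 144, 148, 206 (q = 5 of N = 7).
Normalized shortfalls: (334−66)/334 = 0.8024; (334−132)/334 = 0.6048; (334−144)/334 = 0.5689; (334−148)/334 = 0.5569; (334−206)/334 = 0.3832.
Squared: 0.6438; 0.3658; 0.3236; 0.3101; 0.1469.
Sum = 1.790204; P₂ = 1.790204 / 7 = 0.256.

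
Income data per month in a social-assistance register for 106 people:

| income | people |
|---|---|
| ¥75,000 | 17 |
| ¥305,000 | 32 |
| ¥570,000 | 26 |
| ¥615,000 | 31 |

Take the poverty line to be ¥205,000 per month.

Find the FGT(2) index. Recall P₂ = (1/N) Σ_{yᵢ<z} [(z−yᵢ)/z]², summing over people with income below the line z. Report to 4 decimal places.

Poor units: 17×¥75,000 (q = 17 of N = 106).
Gap ratios (z−y)/z: (205000−75000)/205000 = 0.6341 (×17).
Squared: 0.4021 (×17).
Sum = 6.836407; P₂ = 6.836407 / 106 = 0.0645.

0.0645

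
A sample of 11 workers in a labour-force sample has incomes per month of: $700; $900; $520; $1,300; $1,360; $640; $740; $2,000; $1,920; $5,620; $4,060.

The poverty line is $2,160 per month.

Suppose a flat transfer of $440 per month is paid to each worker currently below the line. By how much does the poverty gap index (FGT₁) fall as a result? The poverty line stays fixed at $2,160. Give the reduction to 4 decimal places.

0.1465

Before: below the line — $520, $640, $700, $740, $900, $1,300, $1,360, $1,920, $2,000; poverty gap index (FGT₁) = 0.393939.
After the $440 transfer: below the line — $960, $1,080, $1,140, $1,180, $1,340, $1,740, $1,800; poverty gap index (FGT₁) = 0.247475.
Reduction = 0.393939 − 0.247475 = 0.1465.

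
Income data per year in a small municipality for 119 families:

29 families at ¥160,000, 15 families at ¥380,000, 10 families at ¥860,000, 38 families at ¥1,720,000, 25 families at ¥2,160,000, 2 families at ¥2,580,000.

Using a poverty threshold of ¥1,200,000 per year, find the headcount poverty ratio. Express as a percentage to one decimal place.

54 of the 119 families have income below ¥1,200,000.
H = 54/119 = 45.4%.

45.4%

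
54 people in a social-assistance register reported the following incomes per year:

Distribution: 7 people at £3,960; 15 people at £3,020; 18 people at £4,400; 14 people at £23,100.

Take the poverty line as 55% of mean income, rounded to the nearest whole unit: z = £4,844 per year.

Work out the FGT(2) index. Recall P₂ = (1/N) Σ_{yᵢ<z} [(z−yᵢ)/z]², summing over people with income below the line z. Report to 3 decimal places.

0.047

Incomes under z: 15×£3,020, 7×£3,960, 18×£4,400 (q = 40 of N = 54).
Gap ratios (z−y)/z: (4844−3020)/4844 = 0.3765 (×15); (4844−3960)/4844 = 0.1825 (×7); (4844−4400)/4844 = 0.0917 (×18).
Squared: 0.1418 (×15); 0.0333 (×7); 0.0084 (×18).
Sum = 2.511185; P₂ = 2.511185 / 54 = 0.047.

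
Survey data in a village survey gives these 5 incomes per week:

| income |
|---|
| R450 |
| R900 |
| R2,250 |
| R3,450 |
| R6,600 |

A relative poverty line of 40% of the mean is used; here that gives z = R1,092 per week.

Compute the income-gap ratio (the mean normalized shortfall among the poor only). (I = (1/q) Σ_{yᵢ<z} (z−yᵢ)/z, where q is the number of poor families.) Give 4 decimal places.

Incomes under z: R450, R900 (q = 2 of N = 5).
Relative gaps: 0.5879, 0.1758; sum = 0.763736.
The income-gap ratio divides by q (the poor only): 0.763736 / 2 = 0.3819.

0.3819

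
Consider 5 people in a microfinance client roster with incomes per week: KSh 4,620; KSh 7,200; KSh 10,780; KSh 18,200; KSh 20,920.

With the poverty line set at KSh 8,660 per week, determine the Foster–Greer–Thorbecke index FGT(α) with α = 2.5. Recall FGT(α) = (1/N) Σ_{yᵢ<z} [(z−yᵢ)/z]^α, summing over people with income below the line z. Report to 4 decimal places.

0.0321

Below the line: KSh 4,620, KSh 7,200 (q = 2 of N = 5).
Shortfall ratios: (8660−4620)/8660 = 0.4665; (8660−7200)/8660 = 0.1686.
Raised to α = 2.5: 0.14865; 0.01167.
Sum = 0.160318; FGT(2.5) = 0.160318 / 5 = 0.0321.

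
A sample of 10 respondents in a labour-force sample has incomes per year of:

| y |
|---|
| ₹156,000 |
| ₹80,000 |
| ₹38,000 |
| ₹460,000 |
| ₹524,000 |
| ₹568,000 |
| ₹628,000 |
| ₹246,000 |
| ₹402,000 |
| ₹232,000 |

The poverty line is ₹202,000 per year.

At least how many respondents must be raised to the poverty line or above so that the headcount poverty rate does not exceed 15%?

2

3 of the 10 respondents are poor, so H = 3/10 = 0.300.
A headcount ratio of at most 15% allows at most ⌊0.15 × 10⌋ = 1 poor respondents.
So at least 3 − 1 = 2 must be lifted.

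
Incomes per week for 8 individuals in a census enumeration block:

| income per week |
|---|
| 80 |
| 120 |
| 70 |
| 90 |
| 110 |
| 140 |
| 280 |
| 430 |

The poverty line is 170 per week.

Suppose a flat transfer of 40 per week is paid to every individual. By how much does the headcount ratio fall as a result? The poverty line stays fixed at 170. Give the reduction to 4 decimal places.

Before: below the line — 70, 80, 90, 110, 120, 140; headcount ratio = 0.750000.
After the 40 transfer: below the line — 110, 120, 130, 150, 160; headcount ratio = 0.625000.
Reduction = 0.750000 − 0.625000 = 0.1250.

0.1250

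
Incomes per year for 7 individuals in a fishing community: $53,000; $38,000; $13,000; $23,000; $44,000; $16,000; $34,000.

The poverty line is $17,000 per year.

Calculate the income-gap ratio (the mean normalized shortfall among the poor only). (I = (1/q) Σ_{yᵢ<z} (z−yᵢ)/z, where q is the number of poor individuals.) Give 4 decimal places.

Incomes under z: $13,000, $16,000 (q = 2 of N = 7).
Relative gaps: 0.2353, 0.0588; sum = 0.294118.
I averages over the q = 2 poor units only: 0.294118 / 2 = 0.1471.

0.1471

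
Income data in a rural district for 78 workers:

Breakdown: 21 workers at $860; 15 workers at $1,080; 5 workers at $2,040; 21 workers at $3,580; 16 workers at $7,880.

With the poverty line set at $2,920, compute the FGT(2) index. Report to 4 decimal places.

Incomes under z: 21×$860, 15×$1,080, 5×$2,040 (q = 41 of N = 78).
Normalized shortfalls: (2920−860)/2920 = 0.7055 (×21); (2920−1080)/2920 = 0.6301 (×15); (2920−2040)/2920 = 0.3014 (×5).
Squared: 0.4977 (×21); 0.3971 (×15); 0.0908 (×5).
Sum = 16.861935; P₂ = 16.861935 / 78 = 0.2162.

0.2162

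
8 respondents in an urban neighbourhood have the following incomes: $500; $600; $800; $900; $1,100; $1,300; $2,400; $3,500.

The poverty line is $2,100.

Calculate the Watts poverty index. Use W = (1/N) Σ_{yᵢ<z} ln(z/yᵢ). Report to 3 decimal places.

Below z: $500, $600, $800, $900, $1,100, $1,300 (q = 6 of N = 8).
Log shortfalls: ln(2100/500) = 1.4351; ln(2100/600) = 1.2528; ln(2100/800) = 0.9651; ln(2100/900) = 0.8473; ln(2100/1100) = 0.6466; ln(2100/1300) = 0.4796.
W = 5.626426 / 8 = 0.703.

0.703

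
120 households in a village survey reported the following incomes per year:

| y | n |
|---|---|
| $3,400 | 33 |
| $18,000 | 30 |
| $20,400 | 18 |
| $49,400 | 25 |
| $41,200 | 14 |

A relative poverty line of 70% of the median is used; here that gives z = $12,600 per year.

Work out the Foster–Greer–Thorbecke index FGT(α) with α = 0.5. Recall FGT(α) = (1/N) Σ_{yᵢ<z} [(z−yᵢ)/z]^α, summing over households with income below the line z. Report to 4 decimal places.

Below z: 33×$3,400 (q = 33 of N = 120).
Gap ratios (z−y)/z: (12600−3400)/12600 = 0.7302 (×33).
Raised to α = 0.5: 0.85449 (×33).
Sum = 28.198278; FGT(0.5) = 28.198278 / 120 = 0.2350.

0.2350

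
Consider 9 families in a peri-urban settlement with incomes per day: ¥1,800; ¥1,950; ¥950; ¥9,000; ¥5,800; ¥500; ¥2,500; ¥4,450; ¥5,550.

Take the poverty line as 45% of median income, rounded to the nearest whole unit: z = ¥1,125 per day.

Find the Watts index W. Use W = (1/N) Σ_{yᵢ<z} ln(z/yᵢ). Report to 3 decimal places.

Poor units: ¥500, ¥950 (q = 2 of N = 9).
ln(z/y) terms: ln(1125/500) = 0.8109; ln(1125/950) = 0.1691.
W = 0.980007 / 9 = 0.109.

0.109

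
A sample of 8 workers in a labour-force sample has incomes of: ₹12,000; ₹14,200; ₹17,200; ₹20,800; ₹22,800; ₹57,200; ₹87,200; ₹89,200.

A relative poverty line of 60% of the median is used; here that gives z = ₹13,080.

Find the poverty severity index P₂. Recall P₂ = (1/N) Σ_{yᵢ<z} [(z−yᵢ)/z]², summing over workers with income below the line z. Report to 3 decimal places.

0.001

Poor units: ₹12,000 (q = 1 of N = 8).
Normalized shortfalls: (13080−12000)/13080 = 0.0826.
Squared: 0.0068.
Sum = 0.006818; P₂ = 0.006818 / 8 = 0.001.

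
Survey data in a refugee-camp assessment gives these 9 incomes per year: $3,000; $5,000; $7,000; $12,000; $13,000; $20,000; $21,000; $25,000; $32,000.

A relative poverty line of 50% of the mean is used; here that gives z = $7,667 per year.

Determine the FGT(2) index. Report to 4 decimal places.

Below the line: $3,000, $5,000, $7,000 (q = 3 of N = 9).
Gap ratios (z−y)/z: (7667−3000)/7667 = 0.6087; (7667−5000)/7667 = 0.3479; (7667−7000)/7667 = 0.0870.
Squared: 0.3705; 0.1210; 0.0076.
Sum = 0.499102; P₂ = 0.499102 / 9 = 0.0555.

0.0555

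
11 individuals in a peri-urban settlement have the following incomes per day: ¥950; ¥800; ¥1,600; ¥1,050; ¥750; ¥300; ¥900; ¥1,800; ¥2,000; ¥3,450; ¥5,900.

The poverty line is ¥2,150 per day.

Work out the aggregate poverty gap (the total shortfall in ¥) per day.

Below the line: ¥300, ¥750, ¥800, ¥900, ¥950, ¥1,050, ¥1,600, ¥1,800, ¥2,000 (q = 9 of N = 11).
Individual gaps: 2150−300 = 1850; 2150−750 = 1400; 2150−800 = 1350; 2150−900 = 1250; 2150−950 = 1200; 2150−1050 = 1100; 2150−1600 = 550; 2150−1800 = 350; 2150−2000 = 150.
Aggregate gap = ¥9,200.

¥9,200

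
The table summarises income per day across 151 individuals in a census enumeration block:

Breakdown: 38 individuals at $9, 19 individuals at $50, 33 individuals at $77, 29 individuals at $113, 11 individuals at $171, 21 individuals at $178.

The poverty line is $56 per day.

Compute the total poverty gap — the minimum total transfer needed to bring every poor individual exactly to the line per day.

$1,900

Incomes under z: 38×$9, 19×$50 (q = 57 of N = 151).
Individual gaps: 38×(56−9) = 1786; 19×(56−50) = 114.
Aggregate gap = $1,900.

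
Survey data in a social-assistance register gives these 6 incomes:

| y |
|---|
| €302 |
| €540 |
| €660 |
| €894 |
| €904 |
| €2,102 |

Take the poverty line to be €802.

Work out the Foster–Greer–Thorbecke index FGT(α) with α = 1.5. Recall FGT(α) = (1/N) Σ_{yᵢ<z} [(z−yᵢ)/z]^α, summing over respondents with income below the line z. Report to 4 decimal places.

0.1256

Poor units: €302, €540, €660 (q = 3 of N = 6).
Gap ratios (z−y)/z: (802−302)/802 = 0.6234; (802−540)/802 = 0.3267; (802−660)/802 = 0.1771.
Raised to α = 1.5: 0.49226; 0.18672; 0.07450.
Sum = 0.753481; FGT(1.5) = 0.753481 / 6 = 0.1256.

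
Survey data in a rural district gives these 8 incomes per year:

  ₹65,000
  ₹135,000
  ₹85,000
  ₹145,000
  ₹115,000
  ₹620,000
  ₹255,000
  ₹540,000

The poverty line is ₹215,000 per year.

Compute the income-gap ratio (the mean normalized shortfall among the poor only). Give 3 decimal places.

0.493

Below z: ₹65,000, ₹85,000, ₹115,000, ₹135,000, ₹145,000 (q = 5 of N = 8).
Relative gaps: 0.6977, 0.6047, 0.4651, 0.3721, 0.3256; sum = 2.465116.
I averages over the q = 5 poor units only: 2.465116 / 5 = 0.493.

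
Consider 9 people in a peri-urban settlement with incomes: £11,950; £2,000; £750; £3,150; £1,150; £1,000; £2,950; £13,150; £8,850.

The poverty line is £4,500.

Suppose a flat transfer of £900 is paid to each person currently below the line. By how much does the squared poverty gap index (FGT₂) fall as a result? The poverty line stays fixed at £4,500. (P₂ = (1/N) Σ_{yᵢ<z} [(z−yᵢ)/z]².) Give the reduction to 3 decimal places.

0.131

Before: below the line — £750, £1,000, £1,150, £2,000, £2,950, £3,150; squared poverty gap index (FGT₂) = 0.26343.
After the £900 transfer: below the line — £1,650, £1,900, £2,050, £2,900, £3,850, £4,050; squared poverty gap index (FGT₂) = 0.13207.
Reduction = 0.26343 − 0.13207 = 0.131.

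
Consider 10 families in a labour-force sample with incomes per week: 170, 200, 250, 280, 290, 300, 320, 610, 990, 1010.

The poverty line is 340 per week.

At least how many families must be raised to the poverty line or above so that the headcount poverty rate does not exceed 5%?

7

Currently q = 7 of N = 10 are below the line (H = 0.700).
A headcount ratio of at most 5% allows at most ⌊0.05 × 10⌋ = 0 poor families.
So at least 7 − 0 = 7 must be lifted.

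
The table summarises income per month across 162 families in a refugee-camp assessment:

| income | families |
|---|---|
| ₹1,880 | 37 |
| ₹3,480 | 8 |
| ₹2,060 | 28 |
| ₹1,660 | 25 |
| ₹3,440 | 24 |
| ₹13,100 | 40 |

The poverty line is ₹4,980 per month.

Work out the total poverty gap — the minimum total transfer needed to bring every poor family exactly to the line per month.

₹328,420

Incomes under z: 25×₹1,660, 37×₹1,880, 28×₹2,060, 24×₹3,440, 8×₹3,480 (q = 122 of N = 162).
Individual gaps: 25×(4980−1660) = 83000; 37×(4980−1880) = 114700; 28×(4980−2060) = 81760; 24×(4980−3440) = 36960; 8×(4980−3480) = 12000.
Aggregate gap = ₹328,420.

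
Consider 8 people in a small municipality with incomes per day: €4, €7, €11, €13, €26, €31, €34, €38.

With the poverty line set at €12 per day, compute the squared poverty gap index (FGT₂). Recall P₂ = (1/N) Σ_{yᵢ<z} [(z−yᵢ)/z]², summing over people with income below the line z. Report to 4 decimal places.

0.0781

Below the line: €4, €7, €11 (q = 3 of N = 8).
Normalized shortfalls: (12−4)/12 = 0.6667; (12−7)/12 = 0.4167; (12−11)/12 = 0.0833.
Squared: 0.4444; 0.1736; 0.0069.
Sum = 0.625000; P₂ = 0.625000 / 8 = 0.0781.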